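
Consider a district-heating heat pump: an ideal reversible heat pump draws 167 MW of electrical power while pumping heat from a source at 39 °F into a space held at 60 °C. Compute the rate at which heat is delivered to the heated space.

Q̇_H ≈ 992 MW

T_H = 60 °C → 60 + 273.15 = 333.15 K.
T_C = 39 °F → (39 − 32) × 5/9 = 3.89 °C = 277.04 K.
Reversible heating COP: COP_HP = T_H/(T_H − T_C) = 333.15/56.11 = 5.9373.
Q_H = COP_HP · W = 5.9373 × 167 = 992 MW.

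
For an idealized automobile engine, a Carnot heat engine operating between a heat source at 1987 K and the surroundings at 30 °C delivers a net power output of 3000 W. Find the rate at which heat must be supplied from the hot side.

Q̇_H ≈ 3540 W

T_C = 30 °C → 30 + 273.15 = 303.15 K.
For a reversible engine, η = 1 − T_C/T_H = 1 − 303.15/1987.00 = 0.8474.
Q_H = W/η = 3000/0.8474 = 3540 W.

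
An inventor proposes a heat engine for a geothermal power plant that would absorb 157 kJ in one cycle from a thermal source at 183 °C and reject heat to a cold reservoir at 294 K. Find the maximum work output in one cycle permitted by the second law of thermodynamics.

T_H = 183 °C → 183 + 273.15 = 456.15 K.
By the Carnot theorem, η_max = 1 − T_C/T_H = 1 − 294.00/456.15 = 0.3555.
W_max = η_max · Q_H = 0.3555 × 157 = 55.8 kJ.

W_max ≈ 55.8 kJ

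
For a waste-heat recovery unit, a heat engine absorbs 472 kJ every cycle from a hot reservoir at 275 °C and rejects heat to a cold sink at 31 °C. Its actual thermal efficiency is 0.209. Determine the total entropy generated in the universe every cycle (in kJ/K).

ΔS_univ ≈ 0.366 kJ/K

T_H = 275 °C → 275 + 273.15 = 548.15 K.
T_C = 31 °C → 31 + 273.15 = 304.15 K.
W = η·Q_H = 0.209 × 472 = 98.65 kJ, so Q_C = Q_H − W = 373.4 kJ.
Entropy balance on the reservoirs: −Q_H/T_H = -0.8611 kJ/K, +Q_C/T_C = 1.228 kJ/K.
ΔS_univ = −Q_H/T_H + Q_C/T_C = 0.366 kJ/K (> 0, since η = 0.209 < η_Carnot = 0.445).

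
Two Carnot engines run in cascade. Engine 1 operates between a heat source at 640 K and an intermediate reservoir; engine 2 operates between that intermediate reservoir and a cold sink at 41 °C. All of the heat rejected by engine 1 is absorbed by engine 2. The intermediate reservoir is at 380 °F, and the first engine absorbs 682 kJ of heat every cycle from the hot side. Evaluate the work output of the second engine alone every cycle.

T_C = 41 °C → 41 + 273.15 = 314.15 K.
T_m = 380 °F → (380 − 32) × 5/9 = 193.33 °C = 466.48 K.
Heat entering the second stage: Q_m = Q_H·(T_m/T_H) = 682 × 466.48/640.00 = 497.1 kJ.
Second-stage efficiency η₂ = 1 − T_C/T_m = 1 − 314.15/466.48 = 0.3266, so W₂ = η₂·Q_m = 162.3 kJ.

W₂ ≈ 162.3 kJ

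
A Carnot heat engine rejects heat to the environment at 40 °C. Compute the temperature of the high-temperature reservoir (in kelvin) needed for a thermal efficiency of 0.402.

T_C = 40 °C → 40 + 273.15 = 313.15 K.
From η = 1 − T_C/T_H, solving for T_H gives T_H = T_C/(1 − η) = 313.15/(1 − 0.402) = 524 K.

T_H ≈ 524 K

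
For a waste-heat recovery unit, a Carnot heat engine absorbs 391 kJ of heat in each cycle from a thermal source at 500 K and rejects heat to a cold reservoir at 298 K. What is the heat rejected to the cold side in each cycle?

η_rev = 1 − T_C/T_H = 1 − 298.00/500.00 = 0.4040.
For a reversible cycle Q_C/Q_H = T_C/T_H, so Q_C = 391 × 298.00/500.00 = 233 kJ.

Q_C ≈ 233 kJ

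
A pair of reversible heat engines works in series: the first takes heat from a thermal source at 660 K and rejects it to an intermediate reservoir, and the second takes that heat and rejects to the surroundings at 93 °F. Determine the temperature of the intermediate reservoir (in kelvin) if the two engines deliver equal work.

T_C = 93 °F → (93 − 32) × 5/9 = 33.89 °C = 307.04 K.
For reversible stages Q_m = Q_H·(T_m/T_H). Setting W₁ = Q_H(1 − T_m/T_H) equal to W₂ = Q_m(1 − T_C/T_m) = Q_H·(T_m − T_C)/T_H gives T_H − T_m = T_m − T_C, so T_m = (T_H + T_C)/2 = (660.00 + 307.04)/2 = 484 K.

T_m ≈ 484 K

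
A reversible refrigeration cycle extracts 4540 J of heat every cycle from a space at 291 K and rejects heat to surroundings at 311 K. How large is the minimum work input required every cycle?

For a reversible refrigerator, COP_R = T_C/(T_H − T_C) = 291.00/20.00 = 14.5500.
W = Q_C/COP_R = 4540/14.5500 = 312.0 J.

W_in ≈ 312.0 J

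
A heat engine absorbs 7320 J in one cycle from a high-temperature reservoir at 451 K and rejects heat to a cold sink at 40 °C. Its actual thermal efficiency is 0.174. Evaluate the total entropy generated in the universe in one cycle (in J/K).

ΔS_univ ≈ 3.08 J/K

T_C = 40 °C → 40 + 273.15 = 313.15 K.
W = η·Q_H = 0.174 × 7320 = 1274 J, so Q_C = Q_H − W = 6046 J.
Entropy balance on the reservoirs: −Q_H/T_H = -16.23 J/K, +Q_C/T_C = 19.31 J/K.
ΔS_univ = −Q_H/T_H + Q_C/T_C = 3.08 J/K (> 0, since η = 0.174 < η_Carnot = 0.306).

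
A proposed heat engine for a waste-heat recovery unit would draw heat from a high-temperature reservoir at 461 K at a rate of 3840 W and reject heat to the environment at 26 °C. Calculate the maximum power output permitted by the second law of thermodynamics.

Ẇ_max ≈ 1350 W

T_C = 26 °C → 26 + 273.15 = 299.15 K.
The upper bound on efficiency is η_max = 1 − T_C/T_H = 1 − 299.15/461.00 = 0.3511.
W_max = η_max · Q_H = 0.3511 × 3840 = 1350 W.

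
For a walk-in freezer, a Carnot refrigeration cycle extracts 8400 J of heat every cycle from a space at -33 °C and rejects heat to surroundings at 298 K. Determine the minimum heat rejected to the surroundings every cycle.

T_C = -33 °C → -33 + 273.15 = 240.15 K.
For a reversible cycle Q_H/Q_C = T_H/T_C, so Q_H = Q_C·T_H/T_C = 8400 × 298.00/240.15 = 10400 J.

Q_H ≈ 10400 J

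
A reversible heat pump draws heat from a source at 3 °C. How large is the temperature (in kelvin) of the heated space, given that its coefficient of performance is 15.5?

T_H ≈ 295.2 K

T_C = 3 °C → 3 + 273.15 = 276.15 K.
COP_HP = T_H/(T_H − T_C) ⇒ T_H = T_C·COP_HP/(COP_HP − 1) = 276.15 × 15.5/(15.5 − 1) = 295.2 K.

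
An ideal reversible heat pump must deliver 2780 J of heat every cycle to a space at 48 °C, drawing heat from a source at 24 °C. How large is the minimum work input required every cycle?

W_in ≈ 208 J

T_H = 48 °C → 48 + 273.15 = 321.15 K.
T_C = 24 °C → 24 + 273.15 = 297.15 K.
For a reversible heat pump, COP_HP = T_H/(T_H − T_C) = 321.15/24.00 = 13.3812.
W = Q_H/COP_HP = 2780/13.3812 = 208 J.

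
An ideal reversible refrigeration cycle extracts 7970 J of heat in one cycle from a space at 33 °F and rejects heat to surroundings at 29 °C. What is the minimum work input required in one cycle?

W_in ≈ 828 J

T_H = 29 °C → 29 + 273.15 = 302.15 K.
T_C = 33 °F → (33 − 32) × 5/9 = 0.56 °C = 273.71 K.
The reversible coefficient of performance is COP_R = T_C/(T_H − T_C) = 273.71/28.44 = 9.6225.
W = Q_C/COP_R = 7970/9.6225 = 828 J.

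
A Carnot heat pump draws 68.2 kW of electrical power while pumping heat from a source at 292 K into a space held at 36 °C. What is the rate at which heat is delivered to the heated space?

Q̇_H ≈ 1230 kW

T_H = 36 °C → 36 + 273.15 = 309.15 K.
For a reversible heat pump, COP_HP = T_H/(T_H − T_C) = 309.15/17.15 = 18.0262.
Q_H = COP_HP · W = 18.0262 × 68.2 = 1230 kW.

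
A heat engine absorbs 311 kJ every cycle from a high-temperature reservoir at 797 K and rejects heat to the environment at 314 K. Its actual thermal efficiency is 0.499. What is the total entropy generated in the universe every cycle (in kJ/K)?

ΔS_univ ≈ 0.106 kJ/K

W = η·Q_H = 0.499 × 311 = 155.2 kJ, so Q_C = Q_H − W = 155.8 kJ.
Entropy balance on the reservoirs: −Q_H/T_H = -0.3902 kJ/K, +Q_C/T_C = 0.4962 kJ/K.
ΔS_univ = −Q_H/T_H + Q_C/T_C = 0.106 kJ/K (> 0, since η = 0.499 < η_Carnot = 0.606).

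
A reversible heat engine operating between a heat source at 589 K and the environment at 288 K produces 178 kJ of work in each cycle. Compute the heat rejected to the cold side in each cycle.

The Carnot efficiency is η = 1 − T_C/T_H = 1 − 288.00/589.00 = 0.5110.
Since Q_C/Q_H = T_C/T_H and Q_H = W/η, Q_C = W·T_C/(T_H − T_C) = 178 × 288.00/301.00 = 170 kJ.

Q_C ≈ 170 kJ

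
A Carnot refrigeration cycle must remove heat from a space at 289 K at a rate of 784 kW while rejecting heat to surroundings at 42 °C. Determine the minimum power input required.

Ẇ_in ≈ 70.9 kW

T_H = 42 °C → 42 + 273.15 = 315.15 K.
The reversible coefficient of performance is COP_R = T_C/(T_H − T_C) = 289.00/26.15 = 11.0516.
W = Q_C/COP_R = 784/11.0516 = 70.9 kW.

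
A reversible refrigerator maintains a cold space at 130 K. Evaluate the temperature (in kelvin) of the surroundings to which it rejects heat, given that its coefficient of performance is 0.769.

COP_R = T_C/(T_H − T_C) ⇒ T_H = T_C·(1 + 1/COP_R) = 130.00 × (1 + 1/0.769) = 299 K.

T_H ≈ 299 K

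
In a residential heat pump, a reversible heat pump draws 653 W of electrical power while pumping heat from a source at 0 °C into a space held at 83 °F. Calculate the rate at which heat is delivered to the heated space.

T_H = 83 °F → (83 − 32) × 5/9 = 28.33 °C = 301.48 K.
T_C = 0 °C → 0 + 273.15 = 273.15 K.
Reversible heating COP: COP_HP = T_H/(T_H − T_C) = 301.48/28.33 = 10.6406.
Q_H = COP_HP · W = 10.6406 × 653 = 6950 W.

Q̇_H ≈ 6950 W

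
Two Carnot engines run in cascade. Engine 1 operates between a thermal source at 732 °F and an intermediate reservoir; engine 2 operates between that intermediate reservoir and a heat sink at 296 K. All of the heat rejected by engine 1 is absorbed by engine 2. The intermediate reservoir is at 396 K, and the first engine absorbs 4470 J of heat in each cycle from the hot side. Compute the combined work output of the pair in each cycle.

T_H = 732 °F → (732 − 32) × 5/9 = 388.89 °C = 662.04 K.
Two reversible stages in series are equivalent to a single Carnot engine between T_H and T_C, so η_total = 1 − T_C/T_H = 1 − 296.00/662.04 = 0.5529.
W_total = η_total · Q_H = 0.5529 × 4470 = 2470 J.

W_total ≈ 2470 J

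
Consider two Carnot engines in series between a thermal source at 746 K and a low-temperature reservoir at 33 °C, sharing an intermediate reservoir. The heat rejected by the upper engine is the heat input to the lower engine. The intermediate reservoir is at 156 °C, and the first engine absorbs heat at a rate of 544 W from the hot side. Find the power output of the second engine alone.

T_C = 33 °C → 33 + 273.15 = 306.15 K.
T_m = 156 °C → 156 + 273.15 = 429.15 K.
Heat entering the second stage: Q_m = Q_H·(T_m/T_H) = 544 × 429.15/746.00 = 313 W.
Second-stage efficiency η₂ = 1 − T_C/T_m = 1 − 306.15/429.15 = 0.2866, so W₂ = η₂·Q_m = 89.7 W.

Ẇ₂ ≈ 89.7 W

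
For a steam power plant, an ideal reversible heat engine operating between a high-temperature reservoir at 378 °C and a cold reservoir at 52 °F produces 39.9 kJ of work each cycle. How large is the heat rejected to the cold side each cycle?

Q_C ≈ 30.9 kJ

T_H = 378 °C → 378 + 273.15 = 651.15 K.
T_C = 52 °F → (52 − 32) × 5/9 = 11.11 °C = 284.26 K.
Carnot efficiency: η = 1 − T_C/T_H = 1 − 284.26/651.15 = 0.5634.
Since Q_C/Q_H = T_C/T_H and Q_H = W/η, Q_C = W·T_C/(T_H − T_C) = 39.9 × 284.26/366.89 = 30.9 kJ.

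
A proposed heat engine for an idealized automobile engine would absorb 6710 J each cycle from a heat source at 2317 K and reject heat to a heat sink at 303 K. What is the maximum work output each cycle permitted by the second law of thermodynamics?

W_max ≈ 5830 J

The upper bound on efficiency is η_max = 1 − T_C/T_H = 1 − 303.00/2317.00 = 0.8692.
W_max = η_max · Q_H = 0.8692 × 6710 = 5830 J.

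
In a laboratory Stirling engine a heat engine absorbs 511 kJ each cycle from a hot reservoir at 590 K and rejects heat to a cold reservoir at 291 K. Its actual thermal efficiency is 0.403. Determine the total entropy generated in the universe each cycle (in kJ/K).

ΔS_univ ≈ 0.182 kJ/K

W = η·Q_H = 0.403 × 511 = 205.9 kJ, so Q_C = Q_H − W = 305.1 kJ.
Reservoir entropy changes: ΔS_H = −Q_H/T_H = −511/590.00 = -0.8661 kJ/K and ΔS_C = +Q_C/T_C = 305.1/291.00 = 1.048 kJ/K.
ΔS_univ = −Q_H/T_H + Q_C/T_C = 0.182 kJ/K (> 0, since η = 0.403 < η_Carnot = 0.507).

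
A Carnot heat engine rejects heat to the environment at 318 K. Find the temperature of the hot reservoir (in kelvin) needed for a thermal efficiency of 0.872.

From η = 1 − T_C/T_H, solving for T_H gives T_H = T_C/(1 − η) = 318.00/(1 − 0.872) = 2480 K.

T_H ≈ 2480 K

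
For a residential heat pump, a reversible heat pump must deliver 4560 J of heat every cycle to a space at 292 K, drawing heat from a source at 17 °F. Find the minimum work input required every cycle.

T_C = 17 °F → (17 − 32) × 5/9 = -8.33 °C = 264.82 K.
The Carnot heat-pump COP is COP_HP = T_H/(T_H − T_C) = 292.00/27.18 = 10.7419.
W = Q_H/COP_HP = 4560/10.7419 = 424.5 J.

W_in ≈ 424.5 J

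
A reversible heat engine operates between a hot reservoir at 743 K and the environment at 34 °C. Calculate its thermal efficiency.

T_C = 34 °C → 34 + 273.15 = 307.15 K.
The Carnot efficiency is η = 1 − T_C/T_H = 1 − 307.15/743.00 = 0.587.

η ≈ 0.587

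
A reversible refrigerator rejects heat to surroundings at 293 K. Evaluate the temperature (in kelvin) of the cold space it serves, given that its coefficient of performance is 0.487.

T_C ≈ 95.96 K

COP_R = T_C/(T_H − T_C) ⇒ T_C = T_H·COP_R/(1 + COP_R) = 293.00 × 0.487/(1 + 0.487) = 95.96 K.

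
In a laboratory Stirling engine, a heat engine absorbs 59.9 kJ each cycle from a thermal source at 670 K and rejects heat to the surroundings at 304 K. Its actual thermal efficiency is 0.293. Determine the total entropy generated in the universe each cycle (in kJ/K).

W = η·Q_H = 0.293 × 59.9 = 17.55 kJ, so Q_C = Q_H − W = 42.35 kJ.
Reservoir entropy changes: ΔS_H = −Q_H/T_H = −59.9/670.00 = -0.08940 kJ/K and ΔS_C = +Q_C/T_C = 42.35/304.00 = 0.1393 kJ/K.
ΔS_univ = −Q_H/T_H + Q_C/T_C = 0.0499 kJ/K (> 0, since η = 0.293 < η_Carnot = 0.546).

ΔS_univ ≈ 0.0499 kJ/K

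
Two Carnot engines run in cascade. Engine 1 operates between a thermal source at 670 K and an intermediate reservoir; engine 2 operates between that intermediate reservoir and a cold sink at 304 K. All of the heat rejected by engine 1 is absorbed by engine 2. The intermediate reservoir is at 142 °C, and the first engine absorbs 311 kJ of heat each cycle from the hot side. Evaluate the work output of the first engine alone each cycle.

W₁ ≈ 118 kJ

T_m = 142 °C → 142 + 273.15 = 415.15 K.
First-stage efficiency η₁ = 1 − T_m/T_H = 1 − 415.15/670.00 = 0.3804.
W₁ = η₁·Q_H = 0.3804 × 311 = 118 kJ.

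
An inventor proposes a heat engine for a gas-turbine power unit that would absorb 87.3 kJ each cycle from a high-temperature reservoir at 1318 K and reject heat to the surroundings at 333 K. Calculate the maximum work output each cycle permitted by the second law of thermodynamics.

W_max ≈ 65.2 kJ

The upper bound on efficiency is η_max = 1 − T_C/T_H = 1 − 333.00/1318.00 = 0.7473.
W_max = η_max · Q_H = 0.7473 × 87.3 = 65.2 kJ.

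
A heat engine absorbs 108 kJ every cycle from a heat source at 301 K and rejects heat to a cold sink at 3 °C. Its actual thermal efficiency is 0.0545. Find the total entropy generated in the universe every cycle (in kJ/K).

T_C = 3 °C → 3 + 273.15 = 276.15 K.
W = η·Q_H = 0.0545 × 108 = 5.886 kJ, so Q_C = Q_H − W = 102.1 kJ.
Entropy balance on the reservoirs: −Q_H/T_H = -0.3588 kJ/K, +Q_C/T_C = 0.3698 kJ/K.
ΔS_univ = −Q_H/T_H + Q_C/T_C = 0.0110 kJ/K (> 0, since η = 0.0545 < η_Carnot = 0.083).

ΔS_univ ≈ 0.0110 kJ/K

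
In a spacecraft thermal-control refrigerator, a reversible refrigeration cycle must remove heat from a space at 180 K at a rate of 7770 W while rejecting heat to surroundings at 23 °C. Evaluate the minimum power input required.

Ẇ_in ≈ 5010 W

T_H = 23 °C → 23 + 273.15 = 296.15 K.
For a reversible refrigerator, COP_R = T_C/(T_H − T_C) = 180.00/116.15 = 1.5497.
W = Q_C/COP_R = 7770/1.5497 = 5010 W.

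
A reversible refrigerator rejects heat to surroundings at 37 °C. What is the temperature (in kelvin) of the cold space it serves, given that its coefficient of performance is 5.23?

T_C ≈ 260 K

T_H = 37 °C → 37 + 273.15 = 310.15 K.
COP_R = T_C/(T_H − T_C) ⇒ T_C = T_H·COP_R/(1 + COP_R) = 310.15 × 5.23/(1 + 5.23) = 260 K.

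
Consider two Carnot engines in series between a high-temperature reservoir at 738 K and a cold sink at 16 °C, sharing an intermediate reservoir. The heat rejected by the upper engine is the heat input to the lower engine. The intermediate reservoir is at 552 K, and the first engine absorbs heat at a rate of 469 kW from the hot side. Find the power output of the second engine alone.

T_C = 16 °C → 16 + 273.15 = 289.15 K.
Heat entering the second stage: Q_m = Q_H·(T_m/T_H) = 469 × 552.00/738.00 = 350.8 kW.
Second-stage efficiency η₂ = 1 − T_C/T_m = 1 − 289.15/552.00 = 0.4762, so W₂ = η₂·Q_m = 167.0 kW.

Ẇ₂ ≈ 167.0 kW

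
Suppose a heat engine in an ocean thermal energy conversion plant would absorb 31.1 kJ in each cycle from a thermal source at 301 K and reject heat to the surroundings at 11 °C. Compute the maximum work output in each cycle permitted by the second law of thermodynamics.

W_max ≈ 1.74 kJ

T_C = 11 °C → 11 + 273.15 = 284.15 K.
The upper bound on efficiency is η_max = 1 − T_C/T_H = 1 − 284.15/301.00 = 0.0560.
W_max = η_max · Q_H = 0.0560 × 31.1 = 1.74 kJ.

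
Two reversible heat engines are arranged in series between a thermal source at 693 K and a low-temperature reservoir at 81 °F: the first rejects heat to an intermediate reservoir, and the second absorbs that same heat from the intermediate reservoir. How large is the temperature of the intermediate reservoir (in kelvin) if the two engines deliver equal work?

T_m ≈ 496.7 K

T_C = 81 °F → (81 − 32) × 5/9 = 27.22 °C = 300.37 K.
For reversible stages Q_m = Q_H·(T_m/T_H). Setting W₁ = Q_H(1 − T_m/T_H) equal to W₂ = Q_m(1 − T_C/T_m) = Q_H·(T_m − T_C)/T_H gives T_H − T_m = T_m − T_C, so T_m = (T_H + T_C)/2 = (693.00 + 300.37)/2 = 496.7 K.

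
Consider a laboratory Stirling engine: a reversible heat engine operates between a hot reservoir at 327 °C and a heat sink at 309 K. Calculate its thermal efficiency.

η ≈ 0.4851

T_H = 327 °C → 327 + 273.15 = 600.15 K.
η_rev = 1 − T_C/T_H = 1 − 309.00/600.15 = 0.4851.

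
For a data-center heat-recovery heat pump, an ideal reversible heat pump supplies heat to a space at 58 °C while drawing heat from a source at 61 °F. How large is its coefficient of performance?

COP_HP ≈ 7.91

T_H = 58 °C → 58 + 273.15 = 331.15 K.
T_C = 61 °F → (61 − 32) × 5/9 = 16.11 °C = 289.26 K.
For a reversible heat pump, COP_HP = T_H/(T_H − T_C) = 331.15/(331.15 − 289.26) = 7.91.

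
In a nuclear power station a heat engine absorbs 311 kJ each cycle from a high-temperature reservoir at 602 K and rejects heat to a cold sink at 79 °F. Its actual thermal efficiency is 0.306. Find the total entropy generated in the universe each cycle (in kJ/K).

ΔS_univ ≈ 0.2046 kJ/K

T_C = 79 °F → (79 − 32) × 5/9 = 26.11 °C = 299.26 K.
W = η·Q_H = 0.306 × 311 = 95.17 kJ, so Q_C = Q_H − W = 215.8 kJ.
The hot reservoir loses entropy Q_H/T_H = 311/602.00 = 0.5166 kJ/K; the cold reservoir gains Q_C/T_C = 215.8/299.26 = 0.7212 kJ/K.
ΔS_univ = −Q_H/T_H + Q_C/T_C = 0.2046 kJ/K (> 0, since η = 0.306 < η_Carnot = 0.503).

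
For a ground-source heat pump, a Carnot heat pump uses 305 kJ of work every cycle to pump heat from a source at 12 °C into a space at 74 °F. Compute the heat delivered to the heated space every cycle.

Q_H ≈ 7980 kJ

T_H = 74 °F → (74 − 32) × 5/9 = 23.33 °C = 296.48 K.
T_C = 12 °C → 12 + 273.15 = 285.15 K.
Reversible heating COP: COP_HP = T_H/(T_H − T_C) = 296.48/11.33 = 26.1603.
Q_H = COP_HP · W = 26.1603 × 305 = 7980 kJ.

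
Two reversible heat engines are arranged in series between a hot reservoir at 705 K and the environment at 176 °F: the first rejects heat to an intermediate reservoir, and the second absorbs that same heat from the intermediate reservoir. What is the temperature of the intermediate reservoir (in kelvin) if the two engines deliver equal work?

T_C = 176 °F → (176 − 32) × 5/9 = 80.00 °C = 353.15 K.
For reversible stages Q_m = Q_H·(T_m/T_H). Setting W₁ = Q_H(1 − T_m/T_H) equal to W₂ = Q_m(1 − T_C/T_m) = Q_H·(T_m − T_C)/T_H gives T_H − T_m = T_m − T_C, so T_m = (T_H + T_C)/2 = (705.00 + 353.15)/2 = 529 K.

T_m ≈ 529 K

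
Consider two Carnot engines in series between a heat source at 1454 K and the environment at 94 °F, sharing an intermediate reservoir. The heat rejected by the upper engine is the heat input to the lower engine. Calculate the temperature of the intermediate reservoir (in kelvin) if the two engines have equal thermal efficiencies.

T_C = 94 °F → (94 − 32) × 5/9 = 34.44 °C = 307.59 K.
Equal efficiencies require 1 − T_m/T_H = 1 − T_C/T_m, i.e. T_m/T_H = T_C/T_m, so T_m = √(T_H·T_C) = √(1454.00 × 307.59) = 669 K.

T_m ≈ 669 K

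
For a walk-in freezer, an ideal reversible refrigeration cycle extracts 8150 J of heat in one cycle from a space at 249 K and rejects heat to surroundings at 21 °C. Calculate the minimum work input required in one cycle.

W_in ≈ 1480 J

T_H = 21 °C → 21 + 273.15 = 294.15 K.
For a reversible refrigerator, COP_R = T_C/(T_H − T_C) = 249.00/45.15 = 5.5150.
W = Q_C/COP_R = 8150/5.5150 = 1480 J.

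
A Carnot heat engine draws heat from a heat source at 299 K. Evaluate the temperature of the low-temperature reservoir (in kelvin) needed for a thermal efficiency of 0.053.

From η = 1 − T_C/T_H, T_C = T_H·(1 − η) = 299.00 × (1 − 0.053) = 283 K.

T_C ≈ 283 K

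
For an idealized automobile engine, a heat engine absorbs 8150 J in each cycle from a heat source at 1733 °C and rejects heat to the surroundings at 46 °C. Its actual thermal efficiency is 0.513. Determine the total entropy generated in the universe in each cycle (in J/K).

T_H = 1733 °C → 1733 + 273.15 = 2006.15 K.
T_C = 46 °C → 46 + 273.15 = 319.15 K.
W = η·Q_H = 0.513 × 8150 = 4181 J, so Q_C = Q_H − W = 3969 J.
The hot reservoir loses entropy Q_H/T_H = 8150/2006.15 = 4.063 J/K; the cold reservoir gains Q_C/T_C = 3969/319.15 = 12.44 J/K.
ΔS_univ = −Q_H/T_H + Q_C/T_C = 8.37 J/K (> 0, since η = 0.513 < η_Carnot = 0.841).

ΔS_univ ≈ 8.37 J/K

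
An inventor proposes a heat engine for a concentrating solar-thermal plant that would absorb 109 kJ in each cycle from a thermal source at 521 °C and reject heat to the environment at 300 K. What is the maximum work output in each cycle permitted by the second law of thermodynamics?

T_H = 521 °C → 521 + 273.15 = 794.15 K.
The upper bound on efficiency is η_max = 1 − T_C/T_H = 1 − 300.00/794.15 = 0.6222.
W_max = η_max · Q_H = 0.6222 × 109 = 67.8 kJ.

W_max ≈ 67.8 kJ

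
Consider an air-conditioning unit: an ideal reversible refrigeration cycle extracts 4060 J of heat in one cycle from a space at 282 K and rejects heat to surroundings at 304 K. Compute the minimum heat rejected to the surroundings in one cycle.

For a reversible cycle Q_H/Q_C = T_H/T_C, so Q_H = Q_C·T_H/T_C = 4060 × 304.00/282.00 = 4380 J.

Q_H ≈ 4380 J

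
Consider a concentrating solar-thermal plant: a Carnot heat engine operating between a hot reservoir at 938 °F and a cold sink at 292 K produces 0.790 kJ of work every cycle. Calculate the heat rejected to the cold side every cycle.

T_H = 938 °F → (938 − 32) × 5/9 = 503.33 °C = 776.48 K.
For a reversible engine, η = 1 − T_C/T_H = 1 − 292.00/776.48 = 0.6239.
Since Q_C/Q_H = T_C/T_H and Q_H = W/η, Q_C = W·T_C/(T_H − T_C) = 0.790 × 292.00/484.48 = 0.4761 kJ.

Q_C ≈ 0.4761 kJ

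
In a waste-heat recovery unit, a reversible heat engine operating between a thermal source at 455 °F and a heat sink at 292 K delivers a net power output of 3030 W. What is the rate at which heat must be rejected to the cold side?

Q̇_C ≈ 4093 W

T_H = 455 °F → (455 − 32) × 5/9 = 235.00 °C = 508.15 K.
The Carnot efficiency is η = 1 − T_C/T_H = 1 − 292.00/508.15 = 0.4254.
Since Q_C/Q_H = T_C/T_H and Q_H = W/η, Q_C = W·T_C/(T_H − T_C) = 3030 × 292.00/216.15 = 4093 W.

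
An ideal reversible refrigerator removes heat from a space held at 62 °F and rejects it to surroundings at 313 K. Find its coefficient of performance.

COP_R ≈ 12.5

T_C = 62 °F → (62 − 32) × 5/9 = 16.67 °C = 289.82 K.
The reversible coefficient of performance is COP_R = T_C/(T_H − T_C) = 289.82/(313.00 − 289.82) = 12.5.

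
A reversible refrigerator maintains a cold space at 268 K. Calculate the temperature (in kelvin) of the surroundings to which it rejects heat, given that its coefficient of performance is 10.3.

T_H ≈ 294.0 K

COP_R = T_C/(T_H − T_C) ⇒ T_H = T_C·(1 + 1/COP_R) = 268.00 × (1 + 1/10.3) = 294.0 K.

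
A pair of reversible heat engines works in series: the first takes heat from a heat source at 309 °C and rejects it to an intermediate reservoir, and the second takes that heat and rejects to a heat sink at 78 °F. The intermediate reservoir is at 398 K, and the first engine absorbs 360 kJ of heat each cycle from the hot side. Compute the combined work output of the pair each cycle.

W_total ≈ 175.3 kJ

T_H = 309 °C → 309 + 273.15 = 582.15 K.
T_C = 78 °F → (78 − 32) × 5/9 = 25.56 °C = 298.71 K.
Two reversible stages in series are equivalent to a single Carnot engine between T_H and T_C, so η_total = 1 − T_C/T_H = 1 − 298.71/582.15 = 0.4869.
W_total = η_total · Q_H = 0.4869 × 360 = 175.3 kJ.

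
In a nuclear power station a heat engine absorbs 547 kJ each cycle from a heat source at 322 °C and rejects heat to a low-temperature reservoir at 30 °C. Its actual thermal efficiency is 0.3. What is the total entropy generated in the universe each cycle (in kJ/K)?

ΔS_univ ≈ 0.3440 kJ/K

T_H = 322 °C → 322 + 273.15 = 595.15 K.
T_C = 30 °C → 30 + 273.15 = 303.15 K.
W = η·Q_H = 0.3 × 547 = 164.1 kJ, so Q_C = Q_H − W = 382.9 kJ.
Entropy balance on the reservoirs: −Q_H/T_H = -0.9191 kJ/K, +Q_C/T_C = 1.263 kJ/K.
ΔS_univ = −Q_H/T_H + Q_C/T_C = 0.3440 kJ/K (> 0, since η = 0.3 < η_Carnot = 0.491).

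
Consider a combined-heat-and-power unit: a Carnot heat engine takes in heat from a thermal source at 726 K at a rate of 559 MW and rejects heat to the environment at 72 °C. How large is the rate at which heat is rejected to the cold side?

T_C = 72 °C → 72 + 273.15 = 345.15 K.
Since the cycle is reversible, η = 1 − T_C/T_H = 1 − 345.15/726.00 = 0.5246.
For a reversible cycle Q_C/Q_H = T_C/T_H, so Q_C = 559 × 345.15/726.00 = 266 MW.

Q̇_C ≈ 266 MW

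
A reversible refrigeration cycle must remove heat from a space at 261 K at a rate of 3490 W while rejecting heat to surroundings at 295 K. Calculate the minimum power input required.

For a reversible refrigerator, COP_R = T_C/(T_H − T_C) = 261.00/34.00 = 7.6765.
W = Q_C/COP_R = 3490/7.6765 = 455 W.

Ẇ_in ≈ 455 W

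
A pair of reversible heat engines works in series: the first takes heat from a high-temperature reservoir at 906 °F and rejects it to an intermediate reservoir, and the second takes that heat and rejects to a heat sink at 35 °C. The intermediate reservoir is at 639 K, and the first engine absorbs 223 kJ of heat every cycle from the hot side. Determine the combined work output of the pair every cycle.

T_H = 906 °F → (906 − 32) × 5/9 = 485.56 °C = 758.71 K.
T_C = 35 °C → 35 + 273.15 = 308.15 K.
Two reversible stages in series are equivalent to a single Carnot engine between T_H and T_C, so η_total = 1 − T_C/T_H = 1 − 308.15/758.71 = 0.5938.
W_total = η_total · Q_H = 0.5938 × 223 = 132.4 kJ.

W_total ≈ 132.4 kJ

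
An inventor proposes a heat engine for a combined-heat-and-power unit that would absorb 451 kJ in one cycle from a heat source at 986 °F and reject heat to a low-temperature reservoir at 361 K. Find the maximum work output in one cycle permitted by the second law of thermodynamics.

T_H = 986 °F → (986 − 32) × 5/9 = 530.00 °C = 803.15 K.
No engine can exceed the Carnot limit: η_max = 1 − T_C/T_H = 1 − 361.00/803.15 = 0.5505.
W_max = η_max · Q_H = 0.5505 × 451 = 248 kJ.

W_max ≈ 248 kJ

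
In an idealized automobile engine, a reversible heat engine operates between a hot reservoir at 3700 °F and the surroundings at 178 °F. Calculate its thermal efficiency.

T_H = 3700 °F → (3700 − 32) × 5/9 = 2037.78 °C = 2310.93 K.
T_C = 178 °F → (178 − 32) × 5/9 = 81.11 °C = 354.26 K.
η_rev = 1 − T_C/T_H = 1 − 354.26/2310.93 = 0.847.

η ≈ 0.847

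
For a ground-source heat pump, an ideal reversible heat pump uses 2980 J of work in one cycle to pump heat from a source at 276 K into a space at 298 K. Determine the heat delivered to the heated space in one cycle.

COP_HP = T_H/(T_H − T_C) = 298.00/22.00 = 13.5455.
Q_H = COP_HP · W = 13.5455 × 2980 = 40370 J.

Q_H ≈ 40370 J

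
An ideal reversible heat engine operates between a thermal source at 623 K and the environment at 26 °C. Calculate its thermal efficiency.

T_C = 26 °C → 26 + 273.15 = 299.15 K.
Since the cycle is reversible, η = 1 − T_C/T_H = 1 − 299.15/623.00 = 0.5198.

η ≈ 0.5198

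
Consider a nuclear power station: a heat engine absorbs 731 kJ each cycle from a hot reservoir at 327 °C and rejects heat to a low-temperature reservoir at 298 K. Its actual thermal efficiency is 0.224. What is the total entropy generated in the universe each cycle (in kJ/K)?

T_H = 327 °C → 327 + 273.15 = 600.15 K.
W = η·Q_H = 0.224 × 731 = 163.7 kJ, so Q_C = Q_H − W = 567.3 kJ.
Entropy balance on the reservoirs: −Q_H/T_H = -1.218 kJ/K, +Q_C/T_C = 1.904 kJ/K.
ΔS_univ = −Q_H/T_H + Q_C/T_C = 0.686 kJ/K (> 0, since η = 0.224 < η_Carnot = 0.503).

ΔS_univ ≈ 0.686 kJ/K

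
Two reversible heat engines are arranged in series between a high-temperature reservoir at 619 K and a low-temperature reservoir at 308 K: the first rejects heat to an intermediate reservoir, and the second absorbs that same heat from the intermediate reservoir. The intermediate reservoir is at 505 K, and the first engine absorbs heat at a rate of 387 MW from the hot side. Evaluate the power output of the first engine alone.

Ẇ₁ ≈ 71.3 MW

First-stage efficiency η₁ = 1 − T_m/T_H = 1 − 505.00/619.00 = 0.1842.
W₁ = η₁·Q_H = 0.1842 × 387 = 71.3 MW.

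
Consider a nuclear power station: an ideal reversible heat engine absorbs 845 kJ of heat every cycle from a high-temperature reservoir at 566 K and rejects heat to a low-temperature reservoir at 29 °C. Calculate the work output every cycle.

W ≈ 394 kJ

T_C = 29 °C → 29 + 273.15 = 302.15 K.
Carnot efficiency: η = 1 − T_C/T_H = 1 − 302.15/566.00 = 0.4662.
W = η·Q_H = 0.4662 × 845 = 394 kJ.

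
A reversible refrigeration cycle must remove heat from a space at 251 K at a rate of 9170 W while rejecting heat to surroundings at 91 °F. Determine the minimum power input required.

T_H = 91 °F → (91 − 32) × 5/9 = 32.78 °C = 305.93 K.
The reversible coefficient of performance is COP_R = T_C/(T_H − T_C) = 251.00/54.93 = 4.5696.
W = Q_C/COP_R = 9170/4.5696 = 2007 W.

Ẇ_in ≈ 2007 W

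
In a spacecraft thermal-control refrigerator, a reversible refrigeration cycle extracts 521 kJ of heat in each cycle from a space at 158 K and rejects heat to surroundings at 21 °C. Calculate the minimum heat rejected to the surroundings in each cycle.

T_H = 21 °C → 21 + 273.15 = 294.15 K.
For a reversible cycle Q_H/Q_C = T_H/T_C, so Q_H = Q_C·T_H/T_C = 521 × 294.15/158.00 = 970 kJ.

Q_H ≈ 970 kJ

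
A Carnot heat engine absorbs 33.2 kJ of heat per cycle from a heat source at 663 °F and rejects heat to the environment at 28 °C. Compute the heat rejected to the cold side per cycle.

Q_C ≈ 16.03 kJ

T_H = 663 °F → (663 − 32) × 5/9 = 350.56 °C = 623.71 K.
T_C = 28 °C → 28 + 273.15 = 301.15 K.
Since the cycle is reversible, η = 1 − T_C/T_H = 1 − 301.15/623.71 = 0.5172.
For a reversible cycle Q_C/Q_H = T_C/T_H, so Q_C = 33.2 × 301.15/623.71 = 16.03 kJ.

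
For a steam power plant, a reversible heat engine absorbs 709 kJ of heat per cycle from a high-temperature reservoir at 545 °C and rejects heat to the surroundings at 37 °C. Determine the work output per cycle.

T_H = 545 °C → 545 + 273.15 = 818.15 K.
T_C = 37 °C → 37 + 273.15 = 310.15 K.
η_rev = 1 − T_C/T_H = 1 − 310.15/818.15 = 0.6209.
W = η·Q_H = 0.6209 × 709 = 440 kJ.

W ≈ 440 kJ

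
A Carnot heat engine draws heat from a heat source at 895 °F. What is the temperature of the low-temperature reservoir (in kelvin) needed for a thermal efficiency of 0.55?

T_C ≈ 338.7 K

T_H = 895 °F → (895 − 32) × 5/9 = 479.44 °C = 752.59 K.
From η = 1 − T_C/T_H, T_C = T_H·(1 − η) = 752.59 × (1 − 0.55) = 338.7 K.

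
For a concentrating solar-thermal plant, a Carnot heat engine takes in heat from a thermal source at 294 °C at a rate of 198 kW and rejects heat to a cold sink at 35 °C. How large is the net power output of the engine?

Ẇ ≈ 90.4 kW

T_H = 294 °C → 294 + 273.15 = 567.15 K.
T_C = 35 °C → 35 + 273.15 = 308.15 K.
Since the cycle is reversible, η = 1 − T_C/T_H = 1 − 308.15/567.15 = 0.4567.
W = η·Q_H = 0.4567 × 198 = 90.4 kW.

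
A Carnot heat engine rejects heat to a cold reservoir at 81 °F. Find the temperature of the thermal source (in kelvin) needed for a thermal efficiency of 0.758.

T_H ≈ 1240 K

T_C = 81 °F → (81 − 32) × 5/9 = 27.22 °C = 300.37 K.
From η = 1 − T_C/T_H, solving for T_H gives T_H = T_C/(1 − η) = 300.37/(1 − 0.758) = 1240 K.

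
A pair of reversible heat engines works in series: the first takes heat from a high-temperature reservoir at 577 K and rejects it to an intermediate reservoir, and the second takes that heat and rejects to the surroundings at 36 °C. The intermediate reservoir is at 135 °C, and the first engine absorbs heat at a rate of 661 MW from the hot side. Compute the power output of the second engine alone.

T_C = 36 °C → 36 + 273.15 = 309.15 K.
T_m = 135 °C → 135 + 273.15 = 408.15 K.
Heat entering the second stage: Q_m = Q_H·(T_m/T_H) = 661 × 408.15/577.00 = 468 MW.
Second-stage efficiency η₂ = 1 − T_C/T_m = 1 − 309.15/408.15 = 0.2426, so W₂ = η₂·Q_m = 113 MW.

Ẇ₂ ≈ 113 MW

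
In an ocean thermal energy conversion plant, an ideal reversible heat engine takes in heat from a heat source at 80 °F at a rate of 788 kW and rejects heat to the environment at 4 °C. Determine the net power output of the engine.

T_H = 80 °F → (80 − 32) × 5/9 = 26.67 °C = 299.82 K.
T_C = 4 °C → 4 + 273.15 = 277.15 K.
Carnot efficiency: η = 1 − T_C/T_H = 1 − 277.15/299.82 = 0.0756.
W = η·Q_H = 0.0756 × 788 = 59.57 kW.

Ẇ ≈ 59.57 kW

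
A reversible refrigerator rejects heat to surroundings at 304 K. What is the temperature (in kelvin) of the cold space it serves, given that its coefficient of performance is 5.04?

T_C ≈ 254 K

COP_R = T_C/(T_H − T_C) ⇒ T_C = T_H·COP_R/(1 + COP_R) = 304.00 × 5.04/(1 + 5.04) = 254 K.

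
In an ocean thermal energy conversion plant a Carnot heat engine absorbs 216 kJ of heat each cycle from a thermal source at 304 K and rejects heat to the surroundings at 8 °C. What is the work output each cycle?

T_C = 8 °C → 8 + 273.15 = 281.15 K.
Carnot efficiency: η = 1 − T_C/T_H = 1 − 281.15/304.00 = 0.0752.
W = η·Q_H = 0.0752 × 216 = 16.2 kJ.

W ≈ 16.2 kJ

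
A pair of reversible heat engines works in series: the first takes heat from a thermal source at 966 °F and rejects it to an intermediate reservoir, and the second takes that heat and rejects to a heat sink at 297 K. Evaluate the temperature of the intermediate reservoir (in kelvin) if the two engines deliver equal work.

T_m ≈ 545 K

T_H = 966 °F → (966 − 32) × 5/9 = 518.89 °C = 792.04 K.
For reversible stages Q_m = Q_H·(T_m/T_H). Setting W₁ = Q_H(1 − T_m/T_H) equal to W₂ = Q_m(1 − T_C/T_m) = Q_H·(T_m − T_C)/T_H gives T_H − T_m = T_m − T_C, so T_m = (T_H + T_C)/2 = (792.04 + 297.00)/2 = 545 K.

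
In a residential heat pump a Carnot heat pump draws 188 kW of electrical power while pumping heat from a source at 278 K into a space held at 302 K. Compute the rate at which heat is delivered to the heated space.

COP_HP = T_H/(T_H − T_C) = 302.00/24.00 = 12.5833.
Q_H = COP_HP · W = 12.5833 × 188 = 2370 kW.

Q̇_H ≈ 2370 kW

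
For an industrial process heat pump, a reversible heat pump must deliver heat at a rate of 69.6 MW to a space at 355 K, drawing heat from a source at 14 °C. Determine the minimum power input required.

T_C = 14 °C → 14 + 273.15 = 287.15 K.
For a reversible heat pump, COP_HP = T_H/(T_H − T_C) = 355.00/67.85 = 5.2321.
W = Q_H/COP_HP = 69.6/5.2321 = 13.3 MW.

Ẇ_in ≈ 13.3 MW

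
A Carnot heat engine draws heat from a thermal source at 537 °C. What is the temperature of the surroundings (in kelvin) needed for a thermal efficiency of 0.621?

T_H = 537 °C → 537 + 273.15 = 810.15 K.
From η = 1 − T_C/T_H, T_C = T_H·(1 − η) = 810.15 × (1 − 0.621) = 307 K.

T_C ≈ 307 K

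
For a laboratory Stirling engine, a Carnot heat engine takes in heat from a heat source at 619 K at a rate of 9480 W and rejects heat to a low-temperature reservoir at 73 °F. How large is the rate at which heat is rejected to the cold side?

T_C = 73 °F → (73 − 32) × 5/9 = 22.78 °C = 295.93 K.
For a reversible engine, η = 1 − T_C/T_H = 1 − 295.93/619.00 = 0.5219.
For a reversible cycle Q_C/Q_H = T_C/T_H, so Q_C = 9480 × 295.93/619.00 = 4530 W.

Q̇_C ≈ 4530 W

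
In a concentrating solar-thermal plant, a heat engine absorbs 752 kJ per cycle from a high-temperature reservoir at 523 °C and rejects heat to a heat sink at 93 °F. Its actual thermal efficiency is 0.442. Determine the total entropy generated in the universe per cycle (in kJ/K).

ΔS_univ ≈ 0.422 kJ/K

T_H = 523 °C → 523 + 273.15 = 796.15 K.
T_C = 93 °F → (93 − 32) × 5/9 = 33.89 °C = 307.04 K.
W = η·Q_H = 0.442 × 752 = 332.4 kJ, so Q_C = Q_H − W = 419.6 kJ.
Reservoir entropy changes: ΔS_H = −Q_H/T_H = −752/796.15 = -0.9445 kJ/K and ΔS_C = +Q_C/T_C = 419.6/307.04 = 1.367 kJ/K.
ΔS_univ = −Q_H/T_H + Q_C/T_C = 0.422 kJ/K (> 0, since η = 0.442 < η_Carnot = 0.614).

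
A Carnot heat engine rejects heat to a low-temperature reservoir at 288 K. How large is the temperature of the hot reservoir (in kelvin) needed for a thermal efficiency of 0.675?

T_H ≈ 886.2 K

From η = 1 − T_C/T_H, solving for T_H gives T_H = T_C/(1 − η) = 288.00/(1 − 0.675) = 886.2 K.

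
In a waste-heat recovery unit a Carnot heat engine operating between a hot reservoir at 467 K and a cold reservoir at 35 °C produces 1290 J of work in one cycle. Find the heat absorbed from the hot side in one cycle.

Q_H ≈ 3790 J

T_C = 35 °C → 35 + 273.15 = 308.15 K.
η_rev = 1 − T_C/T_H = 1 − 308.15/467.00 = 0.3401.
Q_H = W/η = 1290/0.3401 = 3790 J.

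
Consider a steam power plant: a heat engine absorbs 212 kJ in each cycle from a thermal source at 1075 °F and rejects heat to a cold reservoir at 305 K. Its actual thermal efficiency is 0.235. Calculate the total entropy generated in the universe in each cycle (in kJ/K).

ΔS_univ ≈ 0.283 kJ/K

T_H = 1075 °F → (1075 − 32) × 5/9 = 579.44 °C = 852.59 K.
W = η·Q_H = 0.235 × 212 = 49.82 kJ, so Q_C = Q_H − W = 162.2 kJ.
The hot reservoir loses entropy Q_H/T_H = 212/852.59 = 0.2487 kJ/K; the cold reservoir gains Q_C/T_C = 162.2/305.00 = 0.5317 kJ/K.
ΔS_univ = −Q_H/T_H + Q_C/T_C = 0.283 kJ/K (> 0, since η = 0.235 < η_Carnot = 0.642).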